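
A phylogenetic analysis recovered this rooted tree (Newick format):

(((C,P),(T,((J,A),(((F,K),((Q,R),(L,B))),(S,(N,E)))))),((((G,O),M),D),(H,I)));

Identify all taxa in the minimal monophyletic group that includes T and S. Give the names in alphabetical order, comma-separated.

Tracing T: it sits inside (T,((J,A),(((F,K),((Q,R),(L,B))),(S,(N,E))))).
Tracing S: it sits inside (S,(N,E)).
The smallest clade enclosing both is (T,((J,A),(((F,K),((Q,R),(L,B))),(S,(N,E))))); the answer is its 12 terminal taxa in alphabetical order.

A, B, E, F, J, K, L, N, Q, R, S, T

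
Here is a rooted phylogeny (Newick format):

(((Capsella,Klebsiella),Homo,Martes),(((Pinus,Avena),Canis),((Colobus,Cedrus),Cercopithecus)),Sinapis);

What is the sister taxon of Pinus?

Pinus attaches to the tree at the node subtending (Pinus,Avena).
The other lineage descending from that same node — the sister group — is the single tip Avena.

Avena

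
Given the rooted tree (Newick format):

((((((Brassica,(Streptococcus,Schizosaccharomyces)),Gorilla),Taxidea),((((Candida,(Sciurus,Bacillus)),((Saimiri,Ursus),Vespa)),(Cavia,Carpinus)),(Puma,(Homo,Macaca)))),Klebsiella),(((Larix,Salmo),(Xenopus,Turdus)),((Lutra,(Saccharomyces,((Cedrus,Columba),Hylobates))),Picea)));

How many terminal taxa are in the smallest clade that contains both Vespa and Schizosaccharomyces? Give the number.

The MRCA of Vespa and Schizosaccharomyces is the node subtending ((((Brassica,(Streptococcus,Schizosaccharomyces)),Gorilla),Taxidea),((((Candida,(Sciurus,Bacillus)),((Saimiri,Ursus),Vespa)),(Cavia,Carpinus)),(Puma,(Homo,Macaca)))).
That clade contains 16 terminal taxa: Bacillus, Brassica, Candida, Carpinus, Cavia, Gorilla, Homo, Macaca, Puma, Saimiri, Schizosaccharomyces, Sciurus, Streptococcus, Taxidea, Ursus, Vespa.

16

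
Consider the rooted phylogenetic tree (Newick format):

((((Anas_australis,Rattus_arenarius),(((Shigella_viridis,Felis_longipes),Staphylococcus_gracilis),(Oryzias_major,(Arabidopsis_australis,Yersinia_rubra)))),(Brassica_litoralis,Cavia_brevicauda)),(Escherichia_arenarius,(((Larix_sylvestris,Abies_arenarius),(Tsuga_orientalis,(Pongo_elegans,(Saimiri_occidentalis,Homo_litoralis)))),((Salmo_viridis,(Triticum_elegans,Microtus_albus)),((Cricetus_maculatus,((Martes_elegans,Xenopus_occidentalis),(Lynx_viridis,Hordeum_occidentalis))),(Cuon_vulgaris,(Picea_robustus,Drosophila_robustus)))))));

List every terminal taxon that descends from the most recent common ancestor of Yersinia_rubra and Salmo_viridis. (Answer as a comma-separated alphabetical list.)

Abies_arenarius, Anas_australis, Arabidopsis_australis, Brassica_litoralis, Cavia_brevicauda, Cricetus_maculatus, Cuon_vulgaris, Drosophila_robustus, Escherichia_arenarius, Felis_longipes, Homo_litoralis, Hordeum_occidentalis, Larix_sylvestris, Lynx_viridis, Martes_elegans, Microtus_albus, Oryzias_major, Picea_robustus, Pongo_elegans, Rattus_arenarius, Saimiri_occidentalis, Salmo_viridis, Shigella_viridis, Staphylococcus_gracilis, Triticum_elegans, Tsuga_orientalis, Xenopus_occidentalis, Yersinia_rubra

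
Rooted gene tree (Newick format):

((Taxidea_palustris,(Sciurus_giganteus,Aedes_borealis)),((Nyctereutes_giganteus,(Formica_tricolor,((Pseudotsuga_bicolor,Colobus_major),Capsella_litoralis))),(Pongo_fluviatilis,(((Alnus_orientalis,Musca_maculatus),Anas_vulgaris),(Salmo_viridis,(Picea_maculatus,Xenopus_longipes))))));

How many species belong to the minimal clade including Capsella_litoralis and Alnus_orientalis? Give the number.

The MRCA of Capsella_litoralis and Alnus_orientalis is the node subtending ((Nyctereutes_giganteus,(Formica_tricolor,((Pseudotsuga_bicolor,Colobus_major),Capsella_litoralis))),(Pongo_fluviatilis,(((Alnus_orientalis,Musca_maculatus),Anas_vulgaris),(Salmo_viridis,(Picea_maculatus,Xenopus_longipes))))).
That clade contains 12 terminal taxa: Alnus_orientalis, Anas_vulgaris, Capsella_litoralis, Colobus_major, Formica_tricolor, Musca_maculatus, Nyctereutes_giganteus, Picea_maculatus, Pongo_fluviatilis, Pseudotsuga_bicolor, Salmo_viridis, Xenopus_longipes.

12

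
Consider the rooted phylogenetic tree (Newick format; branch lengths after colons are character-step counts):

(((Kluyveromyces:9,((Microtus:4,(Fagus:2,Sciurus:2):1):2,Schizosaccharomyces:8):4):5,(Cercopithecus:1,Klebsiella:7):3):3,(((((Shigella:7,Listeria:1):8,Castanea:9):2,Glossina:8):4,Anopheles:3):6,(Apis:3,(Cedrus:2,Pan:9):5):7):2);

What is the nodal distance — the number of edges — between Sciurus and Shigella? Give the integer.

The MRCA of Sciurus and Shigella is the root of the tree.
From Sciurus up to that node: 6 branches. From Shigella up to the same node: 6 branches. Total: 6 + 6 = 12.

12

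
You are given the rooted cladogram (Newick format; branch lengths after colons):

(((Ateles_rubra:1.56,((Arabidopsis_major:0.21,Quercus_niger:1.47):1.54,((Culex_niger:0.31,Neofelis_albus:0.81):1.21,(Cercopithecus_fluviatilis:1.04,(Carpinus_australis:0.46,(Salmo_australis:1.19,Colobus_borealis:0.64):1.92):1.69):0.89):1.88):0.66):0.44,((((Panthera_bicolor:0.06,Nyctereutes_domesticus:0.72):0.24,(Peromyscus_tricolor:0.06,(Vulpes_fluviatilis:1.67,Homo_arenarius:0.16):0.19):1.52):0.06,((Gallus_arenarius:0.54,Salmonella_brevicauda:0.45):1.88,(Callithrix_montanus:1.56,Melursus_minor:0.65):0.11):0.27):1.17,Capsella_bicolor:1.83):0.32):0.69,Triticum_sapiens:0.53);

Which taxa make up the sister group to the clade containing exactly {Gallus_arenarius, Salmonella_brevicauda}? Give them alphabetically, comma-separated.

The clade containing exactly {Gallus_arenarius, Salmonella_brevicauda} attaches to the tree at the node subtending ((Gallus_arenarius,Salmonella_brevicauda),(Callithrix_montanus,Melursus_minor)).
The other lineage descending from that same node — the sister group — is (Callithrix_montanus,Melursus_minor); its 2 tips in alphabetical order are the answer.

Callithrix_montanus, Melursus_minor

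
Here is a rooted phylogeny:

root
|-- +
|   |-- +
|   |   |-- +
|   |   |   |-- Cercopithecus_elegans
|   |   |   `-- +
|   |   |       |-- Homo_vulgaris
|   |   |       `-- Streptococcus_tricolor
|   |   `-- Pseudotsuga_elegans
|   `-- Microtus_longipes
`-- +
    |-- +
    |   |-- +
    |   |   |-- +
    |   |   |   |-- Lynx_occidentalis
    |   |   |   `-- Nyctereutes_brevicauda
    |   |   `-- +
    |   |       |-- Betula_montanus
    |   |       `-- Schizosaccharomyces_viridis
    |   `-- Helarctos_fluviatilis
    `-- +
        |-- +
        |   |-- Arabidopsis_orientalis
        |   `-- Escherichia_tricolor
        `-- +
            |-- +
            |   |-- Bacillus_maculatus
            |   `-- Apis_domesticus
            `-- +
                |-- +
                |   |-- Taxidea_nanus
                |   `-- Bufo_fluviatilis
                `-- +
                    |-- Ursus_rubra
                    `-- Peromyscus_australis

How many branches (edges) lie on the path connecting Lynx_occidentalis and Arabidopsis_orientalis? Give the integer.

The MRCA of Lynx_occidentalis and Arabidopsis_orientalis is the node subtending ((((Lynx_occidentalis,Nyctereutes_brevicauda),(Betula_montanus,Schizosaccharomyces_viridis)),Helarctos_fluviatilis),((Arabidopsis_orientalis,Escherichia_tricolor),((Bacillus_maculatus,Apis_domesticus),((Taxidea_nanus,Bufo_fluviatilis),(Ursus_rubra,Peromyscus_australis))))).
From Lynx_occidentalis up to that node: 4 branches. From Arabidopsis_orientalis up to the same node: 3 branches. Total: 4 + 3 = 7.

7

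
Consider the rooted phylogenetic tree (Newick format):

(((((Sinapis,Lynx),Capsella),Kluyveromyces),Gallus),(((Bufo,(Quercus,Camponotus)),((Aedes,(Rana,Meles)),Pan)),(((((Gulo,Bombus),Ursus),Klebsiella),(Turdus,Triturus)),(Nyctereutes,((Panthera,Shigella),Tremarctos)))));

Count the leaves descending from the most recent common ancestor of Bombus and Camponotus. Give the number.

17

The MRCA of Bombus and Camponotus is the node subtending (((Bufo,(Quercus,Camponotus)),((Aedes,(Rana,Meles)),Pan)),(((((Gulo,Bombus),Ursus),Klebsiella),(Turdus,Triturus)),(Nyctereutes,((Panthera,Shigella),Tremarctos)))).
That clade contains 17 terminal taxa: Aedes, Bombus, Bufo, Camponotus, Gulo, Klebsiella, Meles, Nyctereutes, Pan, Panthera, Quercus, Rana, Shigella, Tremarctos, Triturus, Turdus, Ursus.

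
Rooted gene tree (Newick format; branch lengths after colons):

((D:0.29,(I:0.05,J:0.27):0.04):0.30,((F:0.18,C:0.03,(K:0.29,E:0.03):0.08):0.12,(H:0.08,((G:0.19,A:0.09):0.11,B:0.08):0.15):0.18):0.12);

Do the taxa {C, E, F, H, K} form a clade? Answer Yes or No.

The MRCA of the listed taxa subtends ((F,C,(K,E)),(H,((G,A),B))).
That clade also contains A, B, G, which are not in the proposed group, so the group is not monophyletic.

No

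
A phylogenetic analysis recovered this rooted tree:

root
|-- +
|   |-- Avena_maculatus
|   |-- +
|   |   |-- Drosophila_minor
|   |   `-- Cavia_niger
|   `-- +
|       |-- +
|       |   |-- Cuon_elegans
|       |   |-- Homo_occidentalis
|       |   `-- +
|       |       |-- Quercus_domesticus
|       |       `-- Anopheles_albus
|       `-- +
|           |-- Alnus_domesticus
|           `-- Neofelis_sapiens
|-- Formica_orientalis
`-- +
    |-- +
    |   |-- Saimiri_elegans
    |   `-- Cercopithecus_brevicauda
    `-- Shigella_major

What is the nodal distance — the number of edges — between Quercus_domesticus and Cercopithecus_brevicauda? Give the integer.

The MRCA of Quercus_domesticus and Cercopithecus_brevicauda is the root of the tree.
From Quercus_domesticus up to that node: 5 branches. From Cercopithecus_brevicauda up to the same node: 3 branches. Total: 5 + 3 = 8.

8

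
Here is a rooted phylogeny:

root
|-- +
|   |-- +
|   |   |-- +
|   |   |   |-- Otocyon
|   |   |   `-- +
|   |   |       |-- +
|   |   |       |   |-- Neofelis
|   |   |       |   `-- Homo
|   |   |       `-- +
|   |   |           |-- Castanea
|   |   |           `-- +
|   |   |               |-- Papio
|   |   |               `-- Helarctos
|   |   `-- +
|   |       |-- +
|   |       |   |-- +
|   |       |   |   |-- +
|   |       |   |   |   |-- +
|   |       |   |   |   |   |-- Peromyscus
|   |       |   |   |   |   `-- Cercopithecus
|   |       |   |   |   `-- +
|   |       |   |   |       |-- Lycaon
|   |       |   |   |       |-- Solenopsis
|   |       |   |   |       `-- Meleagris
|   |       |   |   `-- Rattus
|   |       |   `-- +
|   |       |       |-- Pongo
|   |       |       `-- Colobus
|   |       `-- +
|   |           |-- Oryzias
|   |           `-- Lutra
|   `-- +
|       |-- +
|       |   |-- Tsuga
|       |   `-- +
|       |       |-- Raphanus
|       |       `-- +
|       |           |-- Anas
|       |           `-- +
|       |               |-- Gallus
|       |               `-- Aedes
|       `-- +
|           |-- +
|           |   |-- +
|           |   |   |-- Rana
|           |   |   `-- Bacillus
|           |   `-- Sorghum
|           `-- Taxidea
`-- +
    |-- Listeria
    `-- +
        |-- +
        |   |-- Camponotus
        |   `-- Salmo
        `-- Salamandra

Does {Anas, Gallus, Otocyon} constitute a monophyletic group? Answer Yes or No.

The MRCA of the listed taxa subtends (((Otocyon,((Neofelis,Homo),(Castanea,(Papio,Helarctos)))),(((((Peromyscus,Cercopithecus),(Lycaon,Solenopsis,Meleagris)),Rattus),(Pongo,Colobus)),(Oryzias,Lutra))),((Tsuga,(Raphanus,(Anas,(Gallus,Aedes)))),(((Rana,Bacillus),Sorghum),Taxidea))).
That clade also contains Aedes, Bacillus, Castanea, Cercopithecus, Colobus, Helarctos, Homo, Lutra, Lycaon, Meleagris, Neofelis, Oryzias, Papio, Peromyscus, Pongo, Rana, Raphanus, Rattus, Solenopsis, Sorghum, Taxidea, Tsuga, which are not in the proposed group, so the group is not monophyletic.

No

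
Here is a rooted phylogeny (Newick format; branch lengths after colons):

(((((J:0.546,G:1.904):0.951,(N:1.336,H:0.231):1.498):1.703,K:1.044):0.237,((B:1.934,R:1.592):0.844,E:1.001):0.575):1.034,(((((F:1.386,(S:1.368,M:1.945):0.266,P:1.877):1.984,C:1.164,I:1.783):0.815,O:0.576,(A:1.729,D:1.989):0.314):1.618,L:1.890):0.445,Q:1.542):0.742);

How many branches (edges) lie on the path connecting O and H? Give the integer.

9

The MRCA of O and H is the root of the tree.
From O up to that node: 4 branches. From H up to the same node: 5 branches. Total: 4 + 5 = 9.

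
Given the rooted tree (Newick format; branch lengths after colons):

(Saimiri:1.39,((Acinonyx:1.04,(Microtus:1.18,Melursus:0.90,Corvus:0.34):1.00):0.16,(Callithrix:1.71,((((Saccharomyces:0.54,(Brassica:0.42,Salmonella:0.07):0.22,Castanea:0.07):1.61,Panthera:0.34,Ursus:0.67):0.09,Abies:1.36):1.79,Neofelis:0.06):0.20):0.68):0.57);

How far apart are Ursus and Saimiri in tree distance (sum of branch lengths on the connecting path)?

The path runs Ursus → … → MRCA → … → Saimiri; the MRCA is the root of the tree.
Branch lengths along that path: 0.67 + 0.09 + 1.79 + 0.20 + 0.68 + 0.57 + 1.39 = 5.39.

5.39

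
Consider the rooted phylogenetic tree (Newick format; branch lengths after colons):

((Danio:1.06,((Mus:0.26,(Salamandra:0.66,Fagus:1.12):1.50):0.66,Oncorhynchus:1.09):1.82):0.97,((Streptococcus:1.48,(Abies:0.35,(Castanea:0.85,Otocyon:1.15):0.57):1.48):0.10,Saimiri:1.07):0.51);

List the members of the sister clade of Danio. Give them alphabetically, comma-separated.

Fagus, Mus, Oncorhynchus, Salamandra

Danio attaches to the tree at the node subtending (Danio,((Mus,(Salamandra,Fagus)),Oncorhynchus)).
The other lineage descending from that same node — the sister group — is ((Mus,(Salamandra,Fagus)),Oncorhynchus); its 4 tips in alphabetical order are the answer.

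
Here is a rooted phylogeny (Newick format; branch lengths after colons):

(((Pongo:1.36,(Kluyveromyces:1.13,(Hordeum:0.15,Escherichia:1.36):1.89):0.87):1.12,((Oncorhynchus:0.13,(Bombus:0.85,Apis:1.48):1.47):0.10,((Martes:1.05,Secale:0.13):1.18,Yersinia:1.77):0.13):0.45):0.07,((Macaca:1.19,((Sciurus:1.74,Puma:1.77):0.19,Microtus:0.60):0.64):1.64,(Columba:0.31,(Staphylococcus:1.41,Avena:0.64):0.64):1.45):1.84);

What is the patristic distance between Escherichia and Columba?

8.91

The path runs Escherichia → … → MRCA → … → Columba; the MRCA is the root of the tree.
Branch lengths along that path: 1.36 + 1.89 + 0.87 + 1.12 + 0.07 + 1.84 + 1.45 + 0.31 = 8.91.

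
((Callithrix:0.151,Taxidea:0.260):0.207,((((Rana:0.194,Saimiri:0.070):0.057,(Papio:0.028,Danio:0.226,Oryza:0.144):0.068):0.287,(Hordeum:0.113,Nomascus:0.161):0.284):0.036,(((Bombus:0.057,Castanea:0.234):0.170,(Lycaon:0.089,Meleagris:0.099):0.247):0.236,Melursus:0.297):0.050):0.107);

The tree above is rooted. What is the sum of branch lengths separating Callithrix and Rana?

The path runs Callithrix → … → MRCA → … → Rana; the MRCA is the root of the tree.
Branch lengths along that path: 0.151 + 0.207 + 0.107 + 0.036 + 0.287 + 0.057 + 0.194 = 1.039.

1.039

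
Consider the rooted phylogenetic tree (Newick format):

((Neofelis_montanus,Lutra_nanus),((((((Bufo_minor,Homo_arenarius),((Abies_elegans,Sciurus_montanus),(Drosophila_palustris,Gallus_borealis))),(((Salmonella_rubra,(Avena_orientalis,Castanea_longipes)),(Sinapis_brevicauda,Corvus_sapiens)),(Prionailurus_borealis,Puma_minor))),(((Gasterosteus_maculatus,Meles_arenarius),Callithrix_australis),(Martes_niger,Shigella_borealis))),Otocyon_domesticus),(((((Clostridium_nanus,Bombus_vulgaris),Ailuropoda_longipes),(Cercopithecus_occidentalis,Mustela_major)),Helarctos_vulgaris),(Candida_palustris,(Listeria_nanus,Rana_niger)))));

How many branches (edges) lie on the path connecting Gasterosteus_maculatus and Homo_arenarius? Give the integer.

The MRCA of Gasterosteus_maculatus and Homo_arenarius is the node subtending ((((Bufo_minor,Homo_arenarius),((Abies_elegans,Sciurus_montanus),(Drosophila_palustris,Gallus_borealis))),(((Salmonella_rubra,(Avena_orientalis,Castanea_longipes)),(Sinapis_brevicauda,Corvus_sapiens)),(Prionailurus_borealis,Puma_minor))),(((Gasterosteus_maculatus,Meles_arenarius),Callithrix_australis),(Martes_niger,Shigella_borealis))).
From Gasterosteus_maculatus up to that node: 4 branches. From Homo_arenarius up to the same node: 4 branches. Total: 4 + 4 = 8.

8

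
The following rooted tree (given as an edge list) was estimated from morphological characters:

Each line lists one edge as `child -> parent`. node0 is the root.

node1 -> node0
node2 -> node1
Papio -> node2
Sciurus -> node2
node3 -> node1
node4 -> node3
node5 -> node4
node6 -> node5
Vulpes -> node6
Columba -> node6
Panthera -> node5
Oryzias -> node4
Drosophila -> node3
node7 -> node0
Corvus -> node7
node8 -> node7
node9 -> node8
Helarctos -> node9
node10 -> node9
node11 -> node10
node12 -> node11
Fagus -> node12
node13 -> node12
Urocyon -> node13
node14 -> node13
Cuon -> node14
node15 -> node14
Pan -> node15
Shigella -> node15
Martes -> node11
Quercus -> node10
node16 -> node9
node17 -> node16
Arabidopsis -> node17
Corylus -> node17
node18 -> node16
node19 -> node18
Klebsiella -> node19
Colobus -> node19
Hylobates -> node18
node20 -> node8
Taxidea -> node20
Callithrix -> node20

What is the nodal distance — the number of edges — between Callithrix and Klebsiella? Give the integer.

7

The MRCA of Callithrix and Klebsiella is the node subtending ((Helarctos,(((Fagus,(Urocyon,(Cuon,(Pan,Shigella)))),Martes),Quercus),((Arabidopsis,Corylus),((Klebsiella,Colobus),Hylobates))),(Taxidea,Callithrix)).
From Callithrix up to that node: 2 branches. From Klebsiella up to the same node: 5 branches. Total: 2 + 5 = 7.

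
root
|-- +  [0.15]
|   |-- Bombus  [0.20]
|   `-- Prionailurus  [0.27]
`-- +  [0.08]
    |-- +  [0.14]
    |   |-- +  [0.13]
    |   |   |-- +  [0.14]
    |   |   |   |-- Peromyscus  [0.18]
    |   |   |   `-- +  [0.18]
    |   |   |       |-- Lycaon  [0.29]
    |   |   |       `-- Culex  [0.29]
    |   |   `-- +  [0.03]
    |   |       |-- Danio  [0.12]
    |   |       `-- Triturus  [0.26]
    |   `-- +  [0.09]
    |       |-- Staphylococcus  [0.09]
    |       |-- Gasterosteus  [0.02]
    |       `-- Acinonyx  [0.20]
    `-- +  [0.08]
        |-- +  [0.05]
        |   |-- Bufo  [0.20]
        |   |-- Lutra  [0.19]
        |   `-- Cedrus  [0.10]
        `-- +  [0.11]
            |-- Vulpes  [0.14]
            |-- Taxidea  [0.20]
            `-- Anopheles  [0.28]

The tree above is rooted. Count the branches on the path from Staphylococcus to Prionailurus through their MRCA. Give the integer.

The MRCA of Staphylococcus and Prionailurus is the root of the tree.
From Staphylococcus up to that node: 4 branches. From Prionailurus up to the same node: 2 branches. Total: 4 + 2 = 6.

6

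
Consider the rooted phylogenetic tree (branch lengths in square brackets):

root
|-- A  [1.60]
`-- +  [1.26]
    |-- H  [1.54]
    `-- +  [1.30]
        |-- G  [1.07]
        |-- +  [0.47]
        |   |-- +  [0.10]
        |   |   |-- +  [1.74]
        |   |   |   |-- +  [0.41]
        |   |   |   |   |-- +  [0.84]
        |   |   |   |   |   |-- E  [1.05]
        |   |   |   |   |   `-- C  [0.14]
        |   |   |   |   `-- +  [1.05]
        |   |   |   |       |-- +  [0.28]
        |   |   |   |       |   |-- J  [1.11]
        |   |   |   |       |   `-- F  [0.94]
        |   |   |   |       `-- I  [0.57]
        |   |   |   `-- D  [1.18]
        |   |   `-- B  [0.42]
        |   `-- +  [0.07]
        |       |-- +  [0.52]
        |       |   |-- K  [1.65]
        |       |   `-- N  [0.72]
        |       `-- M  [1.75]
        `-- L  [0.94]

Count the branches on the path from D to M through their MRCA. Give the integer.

5

The MRCA of D and M is the node subtending (((((E,C),((J,F),I)),D),B),((K,N),M)).
From D up to that node: 3 branches. From M up to the same node: 2 branches. Total: 3 + 2 = 5.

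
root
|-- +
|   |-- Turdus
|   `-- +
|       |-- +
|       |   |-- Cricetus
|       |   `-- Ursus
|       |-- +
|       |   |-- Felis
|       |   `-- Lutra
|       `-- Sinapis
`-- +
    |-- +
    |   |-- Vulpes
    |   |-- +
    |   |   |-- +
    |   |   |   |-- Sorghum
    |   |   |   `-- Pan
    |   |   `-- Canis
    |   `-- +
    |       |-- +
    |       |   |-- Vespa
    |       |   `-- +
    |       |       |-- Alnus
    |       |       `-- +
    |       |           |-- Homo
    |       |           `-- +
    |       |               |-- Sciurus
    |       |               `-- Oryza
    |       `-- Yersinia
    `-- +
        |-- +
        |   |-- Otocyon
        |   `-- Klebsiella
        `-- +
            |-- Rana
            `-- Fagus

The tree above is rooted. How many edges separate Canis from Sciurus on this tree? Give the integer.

8

The MRCA of Canis and Sciurus is the node subtending (Vulpes,((Sorghum,Pan),Canis),((Vespa,(Alnus,(Homo,(Sciurus,Oryza)))),Yersinia)).
From Canis up to that node: 2 branches. From Sciurus up to the same node: 6 branches. Total: 2 + 6 = 8.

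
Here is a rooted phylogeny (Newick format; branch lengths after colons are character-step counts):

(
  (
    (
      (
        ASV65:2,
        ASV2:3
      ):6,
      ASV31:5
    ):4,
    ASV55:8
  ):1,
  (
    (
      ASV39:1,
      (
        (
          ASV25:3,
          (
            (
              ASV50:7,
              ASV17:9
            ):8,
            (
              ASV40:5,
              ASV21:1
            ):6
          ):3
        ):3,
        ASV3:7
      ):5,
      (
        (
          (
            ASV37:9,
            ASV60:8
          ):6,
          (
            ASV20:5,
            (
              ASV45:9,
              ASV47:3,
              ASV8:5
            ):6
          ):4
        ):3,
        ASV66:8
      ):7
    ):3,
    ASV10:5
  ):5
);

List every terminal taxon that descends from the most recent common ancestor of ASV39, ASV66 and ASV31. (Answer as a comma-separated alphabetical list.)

ASV10, ASV17, ASV2, ASV20, ASV21, ASV25, ASV3, ASV31, ASV37, ASV39, ASV40, ASV45, ASV47, ASV50, ASV55, ASV60, ASV65, ASV66, ASV8

Tracing ASV39: it sits inside (ASV39,((ASV25,((ASV50,ASV17),(ASV40,ASV21))),ASV3),(((ASV37,ASV60),(ASV20,(ASV45,ASV47,ASV8))),ASV66)).
Tracing ASV66: it sits inside (((ASV37,ASV60),(ASV20,(ASV45,ASV47,ASV8))),ASV66).
Tracing ASV31: it sits inside ((ASV65,ASV2),ASV31).
The smallest clade enclosing all 3 is the whole tree (their MRCA is the root), so the answer is all 19 tips in alphabetical order.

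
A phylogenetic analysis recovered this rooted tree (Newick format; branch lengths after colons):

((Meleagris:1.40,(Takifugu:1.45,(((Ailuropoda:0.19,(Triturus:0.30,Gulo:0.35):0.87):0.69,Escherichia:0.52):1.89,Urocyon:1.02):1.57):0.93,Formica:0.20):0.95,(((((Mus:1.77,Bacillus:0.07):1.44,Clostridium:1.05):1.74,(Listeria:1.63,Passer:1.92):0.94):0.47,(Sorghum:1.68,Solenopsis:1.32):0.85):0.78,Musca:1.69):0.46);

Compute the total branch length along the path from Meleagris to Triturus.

7.65

The path runs Meleagris → … → MRCA → … → Triturus; the MRCA is the node subtending (Meleagris,(Takifugu,(((Ailuropoda,(Triturus,Gulo)),Escherichia),Urocyon)),Formica).
Branch lengths along that path: 1.40 + 0.93 + 1.57 + 1.89 + 0.69 + 0.87 + 0.30 = 7.65.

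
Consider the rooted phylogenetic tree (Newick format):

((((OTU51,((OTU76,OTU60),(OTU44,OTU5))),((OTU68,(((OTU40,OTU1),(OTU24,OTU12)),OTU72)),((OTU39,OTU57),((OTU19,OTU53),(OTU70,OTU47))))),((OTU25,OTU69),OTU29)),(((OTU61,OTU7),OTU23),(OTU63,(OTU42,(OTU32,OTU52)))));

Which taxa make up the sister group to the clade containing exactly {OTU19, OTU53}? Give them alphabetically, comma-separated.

The clade containing exactly {OTU19, OTU53} attaches to the tree at the node subtending ((OTU19,OTU53),(OTU70,OTU47)).
The other lineage descending from that same node — the sister group — is (OTU70,OTU47); its 2 tips in alphabetical order are the answer.

OTU47, OTU70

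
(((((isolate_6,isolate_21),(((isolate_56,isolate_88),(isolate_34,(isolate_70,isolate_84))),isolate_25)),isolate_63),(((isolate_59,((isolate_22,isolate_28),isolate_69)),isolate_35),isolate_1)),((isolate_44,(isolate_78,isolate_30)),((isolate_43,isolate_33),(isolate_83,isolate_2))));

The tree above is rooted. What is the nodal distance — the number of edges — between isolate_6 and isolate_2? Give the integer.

The MRCA of isolate_6 and isolate_2 is the root of the tree.
From isolate_6 up to that node: 5 branches. From isolate_2 up to the same node: 4 branches. Total: 5 + 4 = 9.

9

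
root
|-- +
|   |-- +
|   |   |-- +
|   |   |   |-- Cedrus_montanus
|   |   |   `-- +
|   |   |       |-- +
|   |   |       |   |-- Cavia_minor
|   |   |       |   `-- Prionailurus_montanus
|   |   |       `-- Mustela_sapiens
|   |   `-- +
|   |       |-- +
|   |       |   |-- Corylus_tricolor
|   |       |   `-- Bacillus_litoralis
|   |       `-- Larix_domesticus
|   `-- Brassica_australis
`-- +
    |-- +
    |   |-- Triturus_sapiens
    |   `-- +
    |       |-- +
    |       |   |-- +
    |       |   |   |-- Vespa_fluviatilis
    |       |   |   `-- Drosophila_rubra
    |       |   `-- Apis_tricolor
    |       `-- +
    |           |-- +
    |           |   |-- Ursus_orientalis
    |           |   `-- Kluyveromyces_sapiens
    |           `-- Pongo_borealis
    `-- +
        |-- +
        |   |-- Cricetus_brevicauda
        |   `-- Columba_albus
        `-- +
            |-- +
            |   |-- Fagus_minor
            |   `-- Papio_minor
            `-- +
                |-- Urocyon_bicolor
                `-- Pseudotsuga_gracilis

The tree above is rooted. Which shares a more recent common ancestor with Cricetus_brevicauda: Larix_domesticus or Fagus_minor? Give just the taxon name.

Fagus_minor

The MRCA of Cricetus_brevicauda and Fagus_minor subtends ((Cricetus_brevicauda,Columba_albus),((Fagus_minor,Papio_minor),(Urocyon_bicolor,Pseudotsuga_gracilis))) (6 taxa).
The MRCA of Cricetus_brevicauda and Larix_domesticus is the root, subtending the entire tree (21 taxa).
The first is nested inside the second, so Cricetus_brevicauda shares a more recent common ancestor with Fagus_minor.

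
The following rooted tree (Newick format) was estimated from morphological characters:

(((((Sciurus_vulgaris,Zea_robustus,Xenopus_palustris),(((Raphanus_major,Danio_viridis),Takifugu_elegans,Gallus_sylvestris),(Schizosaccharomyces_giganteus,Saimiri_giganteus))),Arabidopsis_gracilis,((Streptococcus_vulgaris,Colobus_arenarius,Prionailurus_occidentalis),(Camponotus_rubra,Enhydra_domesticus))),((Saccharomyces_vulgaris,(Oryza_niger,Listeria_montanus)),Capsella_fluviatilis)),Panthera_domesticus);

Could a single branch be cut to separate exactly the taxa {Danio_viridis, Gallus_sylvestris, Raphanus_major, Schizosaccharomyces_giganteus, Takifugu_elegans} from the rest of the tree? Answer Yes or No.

The MRCA of the listed taxa subtends (((Raphanus_major,Danio_viridis),Takifugu_elegans,Gallus_sylvestris),(Schizosaccharomyces_giganteus,Saimiri_giganteus)).
That clade also contains Saimiri_giganteus, which is not in the proposed group, so the group is not monophyletic.

No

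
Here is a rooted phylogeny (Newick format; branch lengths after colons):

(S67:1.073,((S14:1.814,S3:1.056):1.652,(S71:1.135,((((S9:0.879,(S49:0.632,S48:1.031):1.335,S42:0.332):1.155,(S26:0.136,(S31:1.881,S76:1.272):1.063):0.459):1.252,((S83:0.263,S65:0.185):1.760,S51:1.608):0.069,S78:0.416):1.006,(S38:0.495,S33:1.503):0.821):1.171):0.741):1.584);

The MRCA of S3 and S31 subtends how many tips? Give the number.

16

The MRCA of S3 and S31 is the node subtending ((S14,S3),(S71,((((S9,(S49,S48),S42),(S26,(S31,S76))),((S83,S65),S51),S78),(S38,S33)))).
That clade contains 16 terminal taxa: S14, S26, S3, S31, S33, S38, S42, S48, S49, S51, S65, S71, S76, S78, S83, S9.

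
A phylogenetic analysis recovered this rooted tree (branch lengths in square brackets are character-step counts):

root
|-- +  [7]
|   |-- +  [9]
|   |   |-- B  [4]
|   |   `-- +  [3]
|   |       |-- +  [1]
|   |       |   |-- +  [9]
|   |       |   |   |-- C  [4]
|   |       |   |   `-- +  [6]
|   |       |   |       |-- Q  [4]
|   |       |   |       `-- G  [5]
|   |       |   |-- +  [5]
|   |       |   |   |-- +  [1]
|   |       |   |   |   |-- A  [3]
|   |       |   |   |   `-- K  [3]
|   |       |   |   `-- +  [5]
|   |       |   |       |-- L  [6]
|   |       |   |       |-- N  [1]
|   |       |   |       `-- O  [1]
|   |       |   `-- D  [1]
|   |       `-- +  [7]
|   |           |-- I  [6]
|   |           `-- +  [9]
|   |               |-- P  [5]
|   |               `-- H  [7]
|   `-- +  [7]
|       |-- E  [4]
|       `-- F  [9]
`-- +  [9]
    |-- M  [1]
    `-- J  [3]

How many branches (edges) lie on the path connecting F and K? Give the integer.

The MRCA of F and K is the node subtending ((B,(((C,(Q,G)),((A,K),(L,N,O)),D),(I,(P,H)))),(E,F)).
From F up to that node: 2 branches. From K up to the same node: 6 branches. Total: 2 + 6 = 8.

8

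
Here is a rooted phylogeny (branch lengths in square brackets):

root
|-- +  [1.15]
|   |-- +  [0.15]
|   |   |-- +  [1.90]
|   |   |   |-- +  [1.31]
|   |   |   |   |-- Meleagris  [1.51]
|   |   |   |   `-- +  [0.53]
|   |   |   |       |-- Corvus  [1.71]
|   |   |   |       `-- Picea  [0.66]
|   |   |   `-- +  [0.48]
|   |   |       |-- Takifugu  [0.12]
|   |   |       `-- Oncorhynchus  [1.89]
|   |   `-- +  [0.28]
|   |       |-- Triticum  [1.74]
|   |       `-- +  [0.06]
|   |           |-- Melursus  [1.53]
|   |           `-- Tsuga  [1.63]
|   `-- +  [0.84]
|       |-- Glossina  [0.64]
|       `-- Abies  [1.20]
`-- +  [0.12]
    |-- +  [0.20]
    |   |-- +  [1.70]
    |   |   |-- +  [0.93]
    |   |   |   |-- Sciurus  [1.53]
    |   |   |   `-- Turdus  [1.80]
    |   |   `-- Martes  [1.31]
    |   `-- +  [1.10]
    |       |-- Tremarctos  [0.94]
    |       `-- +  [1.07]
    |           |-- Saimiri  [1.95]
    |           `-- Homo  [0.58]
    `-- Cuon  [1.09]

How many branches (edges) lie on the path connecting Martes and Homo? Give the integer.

The MRCA of Martes and Homo is the node subtending (((Sciurus,Turdus),Martes),(Tremarctos,(Saimiri,Homo))).
From Martes up to that node: 2 branches. From Homo up to the same node: 3 branches. Total: 2 + 3 = 5.

5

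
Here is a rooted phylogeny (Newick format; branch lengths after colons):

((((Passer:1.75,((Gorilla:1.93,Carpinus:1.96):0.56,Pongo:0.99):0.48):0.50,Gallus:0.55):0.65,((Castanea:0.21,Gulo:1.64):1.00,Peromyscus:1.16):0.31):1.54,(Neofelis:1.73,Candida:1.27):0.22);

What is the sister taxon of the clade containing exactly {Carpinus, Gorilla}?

Pongo

The clade containing exactly {Carpinus, Gorilla} attaches to the tree at the node subtending ((Gorilla,Carpinus),Pongo).
The other lineage descending from that same node — the sister group — is the single tip Pongo.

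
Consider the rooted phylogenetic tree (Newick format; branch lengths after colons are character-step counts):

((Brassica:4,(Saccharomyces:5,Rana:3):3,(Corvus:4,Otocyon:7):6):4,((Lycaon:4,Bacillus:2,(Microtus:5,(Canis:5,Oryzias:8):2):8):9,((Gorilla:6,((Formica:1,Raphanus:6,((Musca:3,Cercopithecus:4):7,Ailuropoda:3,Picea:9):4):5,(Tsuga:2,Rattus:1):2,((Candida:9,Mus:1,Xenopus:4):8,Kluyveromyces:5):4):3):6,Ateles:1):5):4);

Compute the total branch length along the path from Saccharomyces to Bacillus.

27

The path runs Saccharomyces → … → MRCA → … → Bacillus; the MRCA is the root of the tree.
Branch lengths along that path: 5 + 3 + 4 + 4 + 9 + 2 = 27.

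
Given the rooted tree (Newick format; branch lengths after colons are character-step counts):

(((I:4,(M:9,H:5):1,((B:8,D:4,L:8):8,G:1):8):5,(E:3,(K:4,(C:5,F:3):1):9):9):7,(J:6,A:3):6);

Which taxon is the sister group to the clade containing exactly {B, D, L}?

G

The clade containing exactly {B, D, L} attaches to the tree at the node subtending ((B,D,L),G).
The other lineage descending from that same node — the sister group — is the single tip G.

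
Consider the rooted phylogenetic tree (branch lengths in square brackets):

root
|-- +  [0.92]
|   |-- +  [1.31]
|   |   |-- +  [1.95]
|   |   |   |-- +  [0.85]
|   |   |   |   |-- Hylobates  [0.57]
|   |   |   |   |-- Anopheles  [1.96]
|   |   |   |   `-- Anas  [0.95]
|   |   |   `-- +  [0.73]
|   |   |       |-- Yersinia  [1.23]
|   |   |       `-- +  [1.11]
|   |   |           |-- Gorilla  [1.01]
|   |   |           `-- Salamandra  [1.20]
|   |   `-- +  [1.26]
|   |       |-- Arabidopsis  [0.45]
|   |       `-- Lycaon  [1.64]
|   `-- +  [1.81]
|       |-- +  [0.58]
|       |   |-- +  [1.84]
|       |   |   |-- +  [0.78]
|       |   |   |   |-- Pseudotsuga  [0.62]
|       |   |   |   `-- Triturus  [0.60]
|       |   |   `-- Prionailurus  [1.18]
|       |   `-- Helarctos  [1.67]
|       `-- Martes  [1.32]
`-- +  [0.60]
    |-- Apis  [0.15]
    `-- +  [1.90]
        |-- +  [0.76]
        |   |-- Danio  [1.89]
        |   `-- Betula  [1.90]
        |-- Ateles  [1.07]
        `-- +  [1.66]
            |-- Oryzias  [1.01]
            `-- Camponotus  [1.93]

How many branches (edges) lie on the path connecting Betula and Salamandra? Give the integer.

10

The MRCA of Betula and Salamandra is the root of the tree.
From Betula up to that node: 4 branches. From Salamandra up to the same node: 6 branches. Total: 4 + 6 = 10.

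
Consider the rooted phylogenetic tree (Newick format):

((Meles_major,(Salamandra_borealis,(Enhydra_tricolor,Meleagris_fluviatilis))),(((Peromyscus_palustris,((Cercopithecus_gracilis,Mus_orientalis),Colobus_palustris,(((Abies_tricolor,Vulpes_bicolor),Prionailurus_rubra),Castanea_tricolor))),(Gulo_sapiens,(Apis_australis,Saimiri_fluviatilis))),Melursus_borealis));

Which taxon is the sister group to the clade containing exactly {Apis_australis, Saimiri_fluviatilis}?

The clade containing exactly {Apis_australis, Saimiri_fluviatilis} attaches to the tree at the node subtending (Gulo_sapiens,(Apis_australis,Saimiri_fluviatilis)).
The other lineage descending from that same node — the sister group — is the single tip Gulo_sapiens.

Gulo_sapiens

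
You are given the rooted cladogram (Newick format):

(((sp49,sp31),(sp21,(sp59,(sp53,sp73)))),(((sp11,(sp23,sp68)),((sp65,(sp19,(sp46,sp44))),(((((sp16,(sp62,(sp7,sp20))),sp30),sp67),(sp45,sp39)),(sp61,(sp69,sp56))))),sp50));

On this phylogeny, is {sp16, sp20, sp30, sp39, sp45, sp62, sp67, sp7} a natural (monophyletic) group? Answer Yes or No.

Yes

The most recent common ancestor of these taxa subtends ((((sp16,(sp62,(sp7,sp20))),sp30),sp67),(sp45,sp39)).
That clade has exactly 8 tips — every listed taxon and nothing else — so the group is monophyletic.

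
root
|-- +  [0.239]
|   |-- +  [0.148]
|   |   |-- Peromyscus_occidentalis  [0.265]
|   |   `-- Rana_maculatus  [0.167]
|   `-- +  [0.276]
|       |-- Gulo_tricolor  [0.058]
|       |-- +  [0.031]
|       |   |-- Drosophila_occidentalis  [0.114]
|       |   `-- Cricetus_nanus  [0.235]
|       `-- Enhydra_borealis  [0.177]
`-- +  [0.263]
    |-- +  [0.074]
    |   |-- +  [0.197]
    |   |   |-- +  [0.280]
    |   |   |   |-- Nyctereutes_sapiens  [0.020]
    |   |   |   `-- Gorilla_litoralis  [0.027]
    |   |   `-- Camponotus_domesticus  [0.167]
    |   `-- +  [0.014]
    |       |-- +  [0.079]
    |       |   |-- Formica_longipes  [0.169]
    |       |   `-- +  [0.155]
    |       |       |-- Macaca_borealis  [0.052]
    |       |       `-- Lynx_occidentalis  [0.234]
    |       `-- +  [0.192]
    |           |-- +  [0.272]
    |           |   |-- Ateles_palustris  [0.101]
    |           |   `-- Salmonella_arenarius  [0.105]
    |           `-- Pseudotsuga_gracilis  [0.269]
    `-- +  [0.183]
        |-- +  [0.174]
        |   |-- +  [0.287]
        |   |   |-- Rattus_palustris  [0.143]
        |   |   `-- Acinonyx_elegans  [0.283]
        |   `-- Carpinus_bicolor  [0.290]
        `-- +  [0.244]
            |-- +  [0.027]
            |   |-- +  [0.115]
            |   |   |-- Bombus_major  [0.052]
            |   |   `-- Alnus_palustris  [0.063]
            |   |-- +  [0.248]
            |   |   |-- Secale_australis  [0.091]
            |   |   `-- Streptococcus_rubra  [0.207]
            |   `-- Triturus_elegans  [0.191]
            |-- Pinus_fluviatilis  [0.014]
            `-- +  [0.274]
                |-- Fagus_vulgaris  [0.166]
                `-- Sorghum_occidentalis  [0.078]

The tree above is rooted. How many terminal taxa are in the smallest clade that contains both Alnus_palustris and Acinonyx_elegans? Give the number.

11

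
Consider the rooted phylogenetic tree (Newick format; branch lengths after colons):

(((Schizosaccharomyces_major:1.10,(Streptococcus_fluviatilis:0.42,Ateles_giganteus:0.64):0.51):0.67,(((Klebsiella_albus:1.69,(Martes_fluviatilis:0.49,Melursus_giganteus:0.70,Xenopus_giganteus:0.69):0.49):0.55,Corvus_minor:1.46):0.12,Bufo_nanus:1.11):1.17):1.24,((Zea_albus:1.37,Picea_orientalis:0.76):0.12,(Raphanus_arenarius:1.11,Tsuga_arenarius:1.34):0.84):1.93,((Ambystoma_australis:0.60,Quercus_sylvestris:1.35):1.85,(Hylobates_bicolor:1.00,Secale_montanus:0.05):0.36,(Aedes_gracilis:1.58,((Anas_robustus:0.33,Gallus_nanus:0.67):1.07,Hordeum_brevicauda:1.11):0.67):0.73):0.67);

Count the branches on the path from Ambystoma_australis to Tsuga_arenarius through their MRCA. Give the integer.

6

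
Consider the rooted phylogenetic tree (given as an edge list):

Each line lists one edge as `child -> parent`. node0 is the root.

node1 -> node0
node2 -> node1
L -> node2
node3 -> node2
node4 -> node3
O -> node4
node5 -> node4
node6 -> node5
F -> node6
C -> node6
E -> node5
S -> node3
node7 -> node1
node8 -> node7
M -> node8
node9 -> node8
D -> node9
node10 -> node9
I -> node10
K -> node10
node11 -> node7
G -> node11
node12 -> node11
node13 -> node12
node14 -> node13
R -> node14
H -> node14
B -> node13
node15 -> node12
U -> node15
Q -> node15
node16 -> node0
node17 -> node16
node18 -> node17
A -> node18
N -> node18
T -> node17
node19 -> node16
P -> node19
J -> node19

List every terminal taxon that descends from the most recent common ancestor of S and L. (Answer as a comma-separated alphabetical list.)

C, E, F, L, O, S

Tracing S: it sits inside ((O,((F,C),E)),S).
Tracing L: it sits inside (L,((O,((F,C),E)),S)).
The smallest clade enclosing both is (L,((O,((F,C),E)),S)); the answer is its 6 terminal taxa in alphabetical order.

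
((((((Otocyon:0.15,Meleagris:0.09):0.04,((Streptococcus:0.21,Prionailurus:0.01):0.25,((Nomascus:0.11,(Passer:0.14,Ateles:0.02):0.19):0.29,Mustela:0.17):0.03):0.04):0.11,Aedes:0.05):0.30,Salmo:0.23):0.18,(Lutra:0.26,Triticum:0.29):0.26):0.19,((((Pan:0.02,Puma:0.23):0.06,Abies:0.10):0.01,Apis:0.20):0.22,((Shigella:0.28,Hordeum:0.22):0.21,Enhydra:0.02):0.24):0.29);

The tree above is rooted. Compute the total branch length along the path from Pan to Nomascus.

The path runs Pan → … → MRCA → … → Nomascus; the MRCA is the root of the tree.
Branch lengths along that path: 0.02 + 0.06 + 0.01 + 0.22 + 0.29 + 0.19 + 0.18 + 0.30 + 0.11 + 0.04 + 0.03 + 0.29 + 0.11 = 1.85.

1.85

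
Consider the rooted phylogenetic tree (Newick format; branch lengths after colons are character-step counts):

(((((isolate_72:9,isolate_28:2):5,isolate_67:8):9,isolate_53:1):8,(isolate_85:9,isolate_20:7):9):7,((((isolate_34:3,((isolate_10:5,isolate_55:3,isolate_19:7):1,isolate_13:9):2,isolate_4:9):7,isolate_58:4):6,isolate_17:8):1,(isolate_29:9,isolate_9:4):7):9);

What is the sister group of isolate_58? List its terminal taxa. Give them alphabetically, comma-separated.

isolate_58 attaches to the tree at the node subtending ((isolate_34,((isolate_10,isolate_55,isolate_19),isolate_13),isolate_4),isolate_58).
The other lineage descending from that same node — the sister group — is (isolate_34,((isolate_10,isolate_55,isolate_19),isolate_13),isolate_4); its 6 tips in alphabetical order are the answer.

isolate_10, isolate_13, isolate_19, isolate_34, isolate_4, isolate_55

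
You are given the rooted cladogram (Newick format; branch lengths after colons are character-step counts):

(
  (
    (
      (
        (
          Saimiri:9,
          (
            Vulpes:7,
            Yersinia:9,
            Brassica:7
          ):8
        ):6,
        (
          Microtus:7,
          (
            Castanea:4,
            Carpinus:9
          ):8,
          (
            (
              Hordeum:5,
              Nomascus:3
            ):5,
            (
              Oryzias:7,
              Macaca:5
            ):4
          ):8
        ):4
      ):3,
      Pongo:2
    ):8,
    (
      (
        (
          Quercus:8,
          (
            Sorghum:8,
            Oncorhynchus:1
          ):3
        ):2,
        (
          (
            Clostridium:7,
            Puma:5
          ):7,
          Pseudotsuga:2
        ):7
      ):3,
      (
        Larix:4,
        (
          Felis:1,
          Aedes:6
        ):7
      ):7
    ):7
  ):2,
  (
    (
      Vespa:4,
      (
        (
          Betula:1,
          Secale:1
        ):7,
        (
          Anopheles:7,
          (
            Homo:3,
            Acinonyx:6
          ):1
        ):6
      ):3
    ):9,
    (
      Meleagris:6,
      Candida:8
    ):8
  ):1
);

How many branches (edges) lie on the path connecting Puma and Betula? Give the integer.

The MRCA of Puma and Betula is the root of the tree.
From Puma up to that node: 6 branches. From Betula up to the same node: 5 branches. Total: 6 + 5 = 11.

11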